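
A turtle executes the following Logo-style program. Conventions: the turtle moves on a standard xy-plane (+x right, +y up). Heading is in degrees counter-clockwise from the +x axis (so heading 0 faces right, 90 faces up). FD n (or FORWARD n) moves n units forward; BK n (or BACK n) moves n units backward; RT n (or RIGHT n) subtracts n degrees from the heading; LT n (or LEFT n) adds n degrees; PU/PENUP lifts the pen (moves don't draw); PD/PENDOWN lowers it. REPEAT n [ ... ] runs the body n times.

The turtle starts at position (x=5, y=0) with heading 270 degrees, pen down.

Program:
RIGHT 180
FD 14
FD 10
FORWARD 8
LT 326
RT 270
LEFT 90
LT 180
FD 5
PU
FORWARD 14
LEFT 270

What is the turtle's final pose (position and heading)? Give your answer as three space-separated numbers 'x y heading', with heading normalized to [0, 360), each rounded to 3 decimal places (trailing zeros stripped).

Answer: 15.625 47.752 326

Derivation:
Executing turtle program step by step:
Start: pos=(5,0), heading=270, pen down
RT 180: heading 270 -> 90
FD 14: (5,0) -> (5,14) [heading=90, draw]
FD 10: (5,14) -> (5,24) [heading=90, draw]
FD 8: (5,24) -> (5,32) [heading=90, draw]
LT 326: heading 90 -> 56
RT 270: heading 56 -> 146
LT 90: heading 146 -> 236
LT 180: heading 236 -> 56
FD 5: (5,32) -> (7.796,36.145) [heading=56, draw]
PU: pen up
FD 14: (7.796,36.145) -> (15.625,47.752) [heading=56, move]
LT 270: heading 56 -> 326
Final: pos=(15.625,47.752), heading=326, 4 segment(s) drawn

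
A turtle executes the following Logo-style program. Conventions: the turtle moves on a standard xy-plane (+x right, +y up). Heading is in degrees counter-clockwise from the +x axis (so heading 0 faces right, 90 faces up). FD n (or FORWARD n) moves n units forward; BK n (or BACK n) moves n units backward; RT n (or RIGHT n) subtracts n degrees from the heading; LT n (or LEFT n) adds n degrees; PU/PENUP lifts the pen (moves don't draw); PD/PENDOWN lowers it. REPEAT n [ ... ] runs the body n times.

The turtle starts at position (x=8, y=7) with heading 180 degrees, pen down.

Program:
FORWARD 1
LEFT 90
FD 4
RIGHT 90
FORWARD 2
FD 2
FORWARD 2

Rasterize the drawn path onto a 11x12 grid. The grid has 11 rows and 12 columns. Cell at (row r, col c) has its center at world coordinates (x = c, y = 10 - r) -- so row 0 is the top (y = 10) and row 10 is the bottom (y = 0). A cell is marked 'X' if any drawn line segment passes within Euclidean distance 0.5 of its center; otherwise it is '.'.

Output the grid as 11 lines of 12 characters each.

Segment 0: (8,7) -> (7,7)
Segment 1: (7,7) -> (7,3)
Segment 2: (7,3) -> (5,3)
Segment 3: (5,3) -> (3,3)
Segment 4: (3,3) -> (1,3)

Answer: ............
............
............
.......XX...
.......X....
.......X....
.......X....
.XXXXXXX....
............
............
............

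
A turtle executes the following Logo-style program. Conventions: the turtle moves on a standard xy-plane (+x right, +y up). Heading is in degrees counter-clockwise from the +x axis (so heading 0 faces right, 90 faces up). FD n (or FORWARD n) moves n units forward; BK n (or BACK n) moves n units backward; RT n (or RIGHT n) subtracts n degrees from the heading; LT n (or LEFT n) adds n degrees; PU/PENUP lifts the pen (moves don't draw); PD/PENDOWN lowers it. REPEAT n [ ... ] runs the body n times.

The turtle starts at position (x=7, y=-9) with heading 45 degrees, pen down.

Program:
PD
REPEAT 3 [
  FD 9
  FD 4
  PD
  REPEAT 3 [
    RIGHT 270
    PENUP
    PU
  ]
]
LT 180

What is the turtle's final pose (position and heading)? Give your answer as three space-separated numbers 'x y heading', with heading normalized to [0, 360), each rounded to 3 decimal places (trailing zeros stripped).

Executing turtle program step by step:
Start: pos=(7,-9), heading=45, pen down
PD: pen down
REPEAT 3 [
  -- iteration 1/3 --
  FD 9: (7,-9) -> (13.364,-2.636) [heading=45, draw]
  FD 4: (13.364,-2.636) -> (16.192,0.192) [heading=45, draw]
  PD: pen down
  REPEAT 3 [
    -- iteration 1/3 --
    RT 270: heading 45 -> 135
    PU: pen up
    PU: pen up
    -- iteration 2/3 --
    RT 270: heading 135 -> 225
    PU: pen up
    PU: pen up
    -- iteration 3/3 --
    RT 270: heading 225 -> 315
    PU: pen up
    PU: pen up
  ]
  -- iteration 2/3 --
  FD 9: (16.192,0.192) -> (22.556,-6.172) [heading=315, move]
  FD 4: (22.556,-6.172) -> (25.385,-9) [heading=315, move]
  PD: pen down
  REPEAT 3 [
    -- iteration 1/3 --
    RT 270: heading 315 -> 45
    PU: pen up
    PU: pen up
    -- iteration 2/3 --
    RT 270: heading 45 -> 135
    PU: pen up
    PU: pen up
    -- iteration 3/3 --
    RT 270: heading 135 -> 225
    PU: pen up
    PU: pen up
  ]
  -- iteration 3/3 --
  FD 9: (25.385,-9) -> (19.021,-15.364) [heading=225, move]
  FD 4: (19.021,-15.364) -> (16.192,-18.192) [heading=225, move]
  PD: pen down
  REPEAT 3 [
    -- iteration 1/3 --
    RT 270: heading 225 -> 315
    PU: pen up
    PU: pen up
    -- iteration 2/3 --
    RT 270: heading 315 -> 45
    PU: pen up
    PU: pen up
    -- iteration 3/3 --
    RT 270: heading 45 -> 135
    PU: pen up
    PU: pen up
  ]
]
LT 180: heading 135 -> 315
Final: pos=(16.192,-18.192), heading=315, 2 segment(s) drawn

Answer: 16.192 -18.192 315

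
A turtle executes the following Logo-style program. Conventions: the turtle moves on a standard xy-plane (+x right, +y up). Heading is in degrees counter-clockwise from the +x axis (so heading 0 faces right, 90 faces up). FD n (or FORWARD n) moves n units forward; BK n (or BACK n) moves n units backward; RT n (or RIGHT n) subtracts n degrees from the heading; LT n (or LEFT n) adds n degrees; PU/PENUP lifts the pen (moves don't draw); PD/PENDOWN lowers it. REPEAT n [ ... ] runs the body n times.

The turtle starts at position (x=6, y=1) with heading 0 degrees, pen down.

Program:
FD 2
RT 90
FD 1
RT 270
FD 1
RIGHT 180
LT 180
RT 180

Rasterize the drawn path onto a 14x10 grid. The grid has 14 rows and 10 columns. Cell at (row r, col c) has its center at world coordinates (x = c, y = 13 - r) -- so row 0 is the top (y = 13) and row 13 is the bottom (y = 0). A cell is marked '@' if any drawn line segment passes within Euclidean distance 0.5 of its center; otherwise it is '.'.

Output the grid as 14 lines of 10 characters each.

Segment 0: (6,1) -> (8,1)
Segment 1: (8,1) -> (8,0)
Segment 2: (8,0) -> (9,0)

Answer: ..........
..........
..........
..........
..........
..........
..........
..........
..........
..........
..........
..........
......@@@.
........@@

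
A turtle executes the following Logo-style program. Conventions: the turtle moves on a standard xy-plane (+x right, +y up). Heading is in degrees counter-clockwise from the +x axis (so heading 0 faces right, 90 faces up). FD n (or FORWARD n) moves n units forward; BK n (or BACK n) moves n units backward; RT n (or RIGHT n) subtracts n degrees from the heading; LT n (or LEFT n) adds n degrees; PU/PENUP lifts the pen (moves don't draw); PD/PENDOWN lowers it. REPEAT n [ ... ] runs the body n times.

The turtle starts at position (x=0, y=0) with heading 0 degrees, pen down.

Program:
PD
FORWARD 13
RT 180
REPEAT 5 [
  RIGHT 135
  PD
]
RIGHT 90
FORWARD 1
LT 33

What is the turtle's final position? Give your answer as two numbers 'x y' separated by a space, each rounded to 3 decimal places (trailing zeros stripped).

Executing turtle program step by step:
Start: pos=(0,0), heading=0, pen down
PD: pen down
FD 13: (0,0) -> (13,0) [heading=0, draw]
RT 180: heading 0 -> 180
REPEAT 5 [
  -- iteration 1/5 --
  RT 135: heading 180 -> 45
  PD: pen down
  -- iteration 2/5 --
  RT 135: heading 45 -> 270
  PD: pen down
  -- iteration 3/5 --
  RT 135: heading 270 -> 135
  PD: pen down
  -- iteration 4/5 --
  RT 135: heading 135 -> 0
  PD: pen down
  -- iteration 5/5 --
  RT 135: heading 0 -> 225
  PD: pen down
]
RT 90: heading 225 -> 135
FD 1: (13,0) -> (12.293,0.707) [heading=135, draw]
LT 33: heading 135 -> 168
Final: pos=(12.293,0.707), heading=168, 2 segment(s) drawn

Answer: 12.293 0.707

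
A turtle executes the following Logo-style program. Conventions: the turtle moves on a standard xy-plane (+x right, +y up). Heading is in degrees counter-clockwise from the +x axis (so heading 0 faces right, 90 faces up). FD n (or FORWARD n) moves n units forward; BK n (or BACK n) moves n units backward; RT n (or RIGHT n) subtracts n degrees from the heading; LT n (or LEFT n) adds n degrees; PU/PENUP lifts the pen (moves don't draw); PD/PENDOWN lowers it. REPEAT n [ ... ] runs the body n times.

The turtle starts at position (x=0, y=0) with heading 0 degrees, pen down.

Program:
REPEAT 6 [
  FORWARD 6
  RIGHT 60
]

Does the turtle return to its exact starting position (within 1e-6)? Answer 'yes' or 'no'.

Answer: yes

Derivation:
Executing turtle program step by step:
Start: pos=(0,0), heading=0, pen down
REPEAT 6 [
  -- iteration 1/6 --
  FD 6: (0,0) -> (6,0) [heading=0, draw]
  RT 60: heading 0 -> 300
  -- iteration 2/6 --
  FD 6: (6,0) -> (9,-5.196) [heading=300, draw]
  RT 60: heading 300 -> 240
  -- iteration 3/6 --
  FD 6: (9,-5.196) -> (6,-10.392) [heading=240, draw]
  RT 60: heading 240 -> 180
  -- iteration 4/6 --
  FD 6: (6,-10.392) -> (0,-10.392) [heading=180, draw]
  RT 60: heading 180 -> 120
  -- iteration 5/6 --
  FD 6: (0,-10.392) -> (-3,-5.196) [heading=120, draw]
  RT 60: heading 120 -> 60
  -- iteration 6/6 --
  FD 6: (-3,-5.196) -> (0,0) [heading=60, draw]
  RT 60: heading 60 -> 0
]
Final: pos=(0,0), heading=0, 6 segment(s) drawn

Start position: (0, 0)
Final position: (0, 0)
Distance = 0; < 1e-6 -> CLOSED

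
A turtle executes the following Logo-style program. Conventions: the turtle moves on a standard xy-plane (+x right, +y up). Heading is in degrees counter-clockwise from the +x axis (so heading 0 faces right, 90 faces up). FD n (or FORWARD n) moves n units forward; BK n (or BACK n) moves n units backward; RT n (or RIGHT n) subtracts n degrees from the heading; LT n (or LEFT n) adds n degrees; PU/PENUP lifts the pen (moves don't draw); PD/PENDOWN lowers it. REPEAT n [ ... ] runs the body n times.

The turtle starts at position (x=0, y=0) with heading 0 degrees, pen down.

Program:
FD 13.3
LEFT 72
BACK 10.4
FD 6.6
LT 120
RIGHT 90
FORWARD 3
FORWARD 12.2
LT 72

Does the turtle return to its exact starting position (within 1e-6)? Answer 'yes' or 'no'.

Executing turtle program step by step:
Start: pos=(0,0), heading=0, pen down
FD 13.3: (0,0) -> (13.3,0) [heading=0, draw]
LT 72: heading 0 -> 72
BK 10.4: (13.3,0) -> (10.086,-9.891) [heading=72, draw]
FD 6.6: (10.086,-9.891) -> (12.126,-3.614) [heading=72, draw]
LT 120: heading 72 -> 192
RT 90: heading 192 -> 102
FD 3: (12.126,-3.614) -> (11.502,-0.68) [heading=102, draw]
FD 12.2: (11.502,-0.68) -> (8.965,11.254) [heading=102, draw]
LT 72: heading 102 -> 174
Final: pos=(8.965,11.254), heading=174, 5 segment(s) drawn

Start position: (0, 0)
Final position: (8.965, 11.254)
Distance = 14.388; >= 1e-6 -> NOT closed

Answer: no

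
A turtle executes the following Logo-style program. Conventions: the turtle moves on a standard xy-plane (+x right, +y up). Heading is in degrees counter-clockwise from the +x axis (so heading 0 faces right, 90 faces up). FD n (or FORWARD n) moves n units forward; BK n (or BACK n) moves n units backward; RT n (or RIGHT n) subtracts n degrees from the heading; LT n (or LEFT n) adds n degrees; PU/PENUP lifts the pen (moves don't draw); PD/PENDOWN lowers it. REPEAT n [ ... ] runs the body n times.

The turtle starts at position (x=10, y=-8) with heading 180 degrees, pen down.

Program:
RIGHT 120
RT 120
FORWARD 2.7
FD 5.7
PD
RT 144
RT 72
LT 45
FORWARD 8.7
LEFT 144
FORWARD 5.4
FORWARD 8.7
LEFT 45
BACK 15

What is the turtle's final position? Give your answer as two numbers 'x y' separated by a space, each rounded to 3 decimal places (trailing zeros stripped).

Answer: -1.684 -12.557

Derivation:
Executing turtle program step by step:
Start: pos=(10,-8), heading=180, pen down
RT 120: heading 180 -> 60
RT 120: heading 60 -> 300
FD 2.7: (10,-8) -> (11.35,-10.338) [heading=300, draw]
FD 5.7: (11.35,-10.338) -> (14.2,-15.275) [heading=300, draw]
PD: pen down
RT 144: heading 300 -> 156
RT 72: heading 156 -> 84
LT 45: heading 84 -> 129
FD 8.7: (14.2,-15.275) -> (8.725,-8.513) [heading=129, draw]
LT 144: heading 129 -> 273
FD 5.4: (8.725,-8.513) -> (9.008,-13.906) [heading=273, draw]
FD 8.7: (9.008,-13.906) -> (9.463,-22.594) [heading=273, draw]
LT 45: heading 273 -> 318
BK 15: (9.463,-22.594) -> (-1.684,-12.557) [heading=318, draw]
Final: pos=(-1.684,-12.557), heading=318, 6 segment(s) drawn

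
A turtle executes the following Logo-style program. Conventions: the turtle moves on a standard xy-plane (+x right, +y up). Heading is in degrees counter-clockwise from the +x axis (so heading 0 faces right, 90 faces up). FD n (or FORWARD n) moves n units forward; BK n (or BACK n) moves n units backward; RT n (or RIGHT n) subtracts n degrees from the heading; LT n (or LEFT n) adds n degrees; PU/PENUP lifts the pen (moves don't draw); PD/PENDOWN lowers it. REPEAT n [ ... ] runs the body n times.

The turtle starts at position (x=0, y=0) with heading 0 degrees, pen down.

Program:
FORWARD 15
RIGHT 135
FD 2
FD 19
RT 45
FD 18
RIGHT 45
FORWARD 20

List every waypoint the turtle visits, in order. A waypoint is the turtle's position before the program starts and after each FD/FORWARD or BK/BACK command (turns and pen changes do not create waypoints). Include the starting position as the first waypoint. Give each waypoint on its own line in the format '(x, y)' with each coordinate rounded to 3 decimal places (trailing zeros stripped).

Executing turtle program step by step:
Start: pos=(0,0), heading=0, pen down
FD 15: (0,0) -> (15,0) [heading=0, draw]
RT 135: heading 0 -> 225
FD 2: (15,0) -> (13.586,-1.414) [heading=225, draw]
FD 19: (13.586,-1.414) -> (0.151,-14.849) [heading=225, draw]
RT 45: heading 225 -> 180
FD 18: (0.151,-14.849) -> (-17.849,-14.849) [heading=180, draw]
RT 45: heading 180 -> 135
FD 20: (-17.849,-14.849) -> (-31.991,-0.707) [heading=135, draw]
Final: pos=(-31.991,-0.707), heading=135, 5 segment(s) drawn
Waypoints (6 total):
(0, 0)
(15, 0)
(13.586, -1.414)
(0.151, -14.849)
(-17.849, -14.849)
(-31.991, -0.707)

Answer: (0, 0)
(15, 0)
(13.586, -1.414)
(0.151, -14.849)
(-17.849, -14.849)
(-31.991, -0.707)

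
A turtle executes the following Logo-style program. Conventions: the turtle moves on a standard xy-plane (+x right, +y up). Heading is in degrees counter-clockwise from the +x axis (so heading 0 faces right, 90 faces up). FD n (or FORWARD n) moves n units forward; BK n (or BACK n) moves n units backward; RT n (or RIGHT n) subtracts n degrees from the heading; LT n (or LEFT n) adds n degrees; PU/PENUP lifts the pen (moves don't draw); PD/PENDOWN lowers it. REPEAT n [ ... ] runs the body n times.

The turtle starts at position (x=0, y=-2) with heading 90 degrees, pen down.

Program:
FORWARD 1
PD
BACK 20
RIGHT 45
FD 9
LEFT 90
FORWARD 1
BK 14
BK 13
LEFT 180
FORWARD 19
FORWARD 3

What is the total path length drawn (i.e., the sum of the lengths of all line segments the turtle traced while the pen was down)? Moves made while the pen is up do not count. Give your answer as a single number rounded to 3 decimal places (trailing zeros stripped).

Answer: 80

Derivation:
Executing turtle program step by step:
Start: pos=(0,-2), heading=90, pen down
FD 1: (0,-2) -> (0,-1) [heading=90, draw]
PD: pen down
BK 20: (0,-1) -> (0,-21) [heading=90, draw]
RT 45: heading 90 -> 45
FD 9: (0,-21) -> (6.364,-14.636) [heading=45, draw]
LT 90: heading 45 -> 135
FD 1: (6.364,-14.636) -> (5.657,-13.929) [heading=135, draw]
BK 14: (5.657,-13.929) -> (15.556,-23.828) [heading=135, draw]
BK 13: (15.556,-23.828) -> (24.749,-33.021) [heading=135, draw]
LT 180: heading 135 -> 315
FD 19: (24.749,-33.021) -> (38.184,-46.456) [heading=315, draw]
FD 3: (38.184,-46.456) -> (40.305,-48.577) [heading=315, draw]
Final: pos=(40.305,-48.577), heading=315, 8 segment(s) drawn

Segment lengths:
  seg 1: (0,-2) -> (0,-1), length = 1
  seg 2: (0,-1) -> (0,-21), length = 20
  seg 3: (0,-21) -> (6.364,-14.636), length = 9
  seg 4: (6.364,-14.636) -> (5.657,-13.929), length = 1
  seg 5: (5.657,-13.929) -> (15.556,-23.828), length = 14
  seg 6: (15.556,-23.828) -> (24.749,-33.021), length = 13
  seg 7: (24.749,-33.021) -> (38.184,-46.456), length = 19
  seg 8: (38.184,-46.456) -> (40.305,-48.577), length = 3
Total = 80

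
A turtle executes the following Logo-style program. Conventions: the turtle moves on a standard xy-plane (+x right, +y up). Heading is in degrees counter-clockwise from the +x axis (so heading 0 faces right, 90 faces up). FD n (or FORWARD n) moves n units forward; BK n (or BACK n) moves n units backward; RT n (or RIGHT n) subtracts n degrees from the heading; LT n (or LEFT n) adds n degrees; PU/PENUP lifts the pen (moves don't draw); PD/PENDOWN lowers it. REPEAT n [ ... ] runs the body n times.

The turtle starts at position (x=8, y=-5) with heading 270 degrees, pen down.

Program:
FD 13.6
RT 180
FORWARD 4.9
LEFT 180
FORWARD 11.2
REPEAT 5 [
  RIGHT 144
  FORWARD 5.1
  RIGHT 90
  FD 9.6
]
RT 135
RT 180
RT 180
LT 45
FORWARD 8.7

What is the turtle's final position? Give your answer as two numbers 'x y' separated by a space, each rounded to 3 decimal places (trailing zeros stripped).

Answer: 1.796 -10.205

Derivation:
Executing turtle program step by step:
Start: pos=(8,-5), heading=270, pen down
FD 13.6: (8,-5) -> (8,-18.6) [heading=270, draw]
RT 180: heading 270 -> 90
FD 4.9: (8,-18.6) -> (8,-13.7) [heading=90, draw]
LT 180: heading 90 -> 270
FD 11.2: (8,-13.7) -> (8,-24.9) [heading=270, draw]
REPEAT 5 [
  -- iteration 1/5 --
  RT 144: heading 270 -> 126
  FD 5.1: (8,-24.9) -> (5.002,-20.774) [heading=126, draw]
  RT 90: heading 126 -> 36
  FD 9.6: (5.002,-20.774) -> (12.769,-15.131) [heading=36, draw]
  -- iteration 2/5 --
  RT 144: heading 36 -> 252
  FD 5.1: (12.769,-15.131) -> (11.193,-19.982) [heading=252, draw]
  RT 90: heading 252 -> 162
  FD 9.6: (11.193,-19.982) -> (2.063,-17.015) [heading=162, draw]
  -- iteration 3/5 --
  RT 144: heading 162 -> 18
  FD 5.1: (2.063,-17.015) -> (6.913,-15.439) [heading=18, draw]
  RT 90: heading 18 -> 288
  FD 9.6: (6.913,-15.439) -> (9.88,-24.569) [heading=288, draw]
  -- iteration 4/5 --
  RT 144: heading 288 -> 144
  FD 5.1: (9.88,-24.569) -> (5.754,-21.572) [heading=144, draw]
  RT 90: heading 144 -> 54
  FD 9.6: (5.754,-21.572) -> (11.396,-13.805) [heading=54, draw]
  -- iteration 5/5 --
  RT 144: heading 54 -> 270
  FD 5.1: (11.396,-13.805) -> (11.396,-18.905) [heading=270, draw]
  RT 90: heading 270 -> 180
  FD 9.6: (11.396,-18.905) -> (1.796,-18.905) [heading=180, draw]
]
RT 135: heading 180 -> 45
RT 180: heading 45 -> 225
RT 180: heading 225 -> 45
LT 45: heading 45 -> 90
FD 8.7: (1.796,-18.905) -> (1.796,-10.205) [heading=90, draw]
Final: pos=(1.796,-10.205), heading=90, 14 segment(s) drawn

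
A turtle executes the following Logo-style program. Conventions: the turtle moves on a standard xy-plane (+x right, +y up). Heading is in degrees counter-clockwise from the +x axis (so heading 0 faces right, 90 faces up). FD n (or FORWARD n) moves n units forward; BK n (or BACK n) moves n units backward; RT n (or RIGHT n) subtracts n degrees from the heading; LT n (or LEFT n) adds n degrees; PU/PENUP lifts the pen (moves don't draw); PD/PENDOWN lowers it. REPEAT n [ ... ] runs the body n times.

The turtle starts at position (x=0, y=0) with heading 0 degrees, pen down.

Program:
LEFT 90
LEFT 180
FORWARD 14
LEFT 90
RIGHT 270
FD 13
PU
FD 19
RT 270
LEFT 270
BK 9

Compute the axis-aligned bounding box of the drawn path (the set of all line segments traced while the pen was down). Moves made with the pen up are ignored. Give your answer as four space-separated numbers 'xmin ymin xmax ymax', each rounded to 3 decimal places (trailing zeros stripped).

Answer: 0 -14 0 0

Derivation:
Executing turtle program step by step:
Start: pos=(0,0), heading=0, pen down
LT 90: heading 0 -> 90
LT 180: heading 90 -> 270
FD 14: (0,0) -> (0,-14) [heading=270, draw]
LT 90: heading 270 -> 0
RT 270: heading 0 -> 90
FD 13: (0,-14) -> (0,-1) [heading=90, draw]
PU: pen up
FD 19: (0,-1) -> (0,18) [heading=90, move]
RT 270: heading 90 -> 180
LT 270: heading 180 -> 90
BK 9: (0,18) -> (0,9) [heading=90, move]
Final: pos=(0,9), heading=90, 2 segment(s) drawn

Segment endpoints: x in {0, 0, 0}, y in {-14, -1, 0}
xmin=0, ymin=-14, xmax=0, ymax=0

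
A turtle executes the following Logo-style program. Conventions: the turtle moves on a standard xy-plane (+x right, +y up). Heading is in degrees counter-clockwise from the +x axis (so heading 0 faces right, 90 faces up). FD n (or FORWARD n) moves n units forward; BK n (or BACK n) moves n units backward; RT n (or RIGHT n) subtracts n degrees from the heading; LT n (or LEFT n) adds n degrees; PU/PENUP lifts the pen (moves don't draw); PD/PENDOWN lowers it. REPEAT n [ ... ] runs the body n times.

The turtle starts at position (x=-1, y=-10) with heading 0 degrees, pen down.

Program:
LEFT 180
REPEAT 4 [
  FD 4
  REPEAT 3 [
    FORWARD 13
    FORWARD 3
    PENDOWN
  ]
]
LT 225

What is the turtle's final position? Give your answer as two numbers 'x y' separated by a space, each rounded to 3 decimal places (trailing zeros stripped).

Answer: -209 -10

Derivation:
Executing turtle program step by step:
Start: pos=(-1,-10), heading=0, pen down
LT 180: heading 0 -> 180
REPEAT 4 [
  -- iteration 1/4 --
  FD 4: (-1,-10) -> (-5,-10) [heading=180, draw]
  REPEAT 3 [
    -- iteration 1/3 --
    FD 13: (-5,-10) -> (-18,-10) [heading=180, draw]
    FD 3: (-18,-10) -> (-21,-10) [heading=180, draw]
    PD: pen down
    -- iteration 2/3 --
    FD 13: (-21,-10) -> (-34,-10) [heading=180, draw]
    FD 3: (-34,-10) -> (-37,-10) [heading=180, draw]
    PD: pen down
    -- iteration 3/3 --
    FD 13: (-37,-10) -> (-50,-10) [heading=180, draw]
    FD 3: (-50,-10) -> (-53,-10) [heading=180, draw]
    PD: pen down
  ]
  -- iteration 2/4 --
  FD 4: (-53,-10) -> (-57,-10) [heading=180, draw]
  REPEAT 3 [
    -- iteration 1/3 --
    FD 13: (-57,-10) -> (-70,-10) [heading=180, draw]
    FD 3: (-70,-10) -> (-73,-10) [heading=180, draw]
    PD: pen down
    -- iteration 2/3 --
    FD 13: (-73,-10) -> (-86,-10) [heading=180, draw]
    FD 3: (-86,-10) -> (-89,-10) [heading=180, draw]
    PD: pen down
    -- iteration 3/3 --
    FD 13: (-89,-10) -> (-102,-10) [heading=180, draw]
    FD 3: (-102,-10) -> (-105,-10) [heading=180, draw]
    PD: pen down
  ]
  -- iteration 3/4 --
  FD 4: (-105,-10) -> (-109,-10) [heading=180, draw]
  REPEAT 3 [
    -- iteration 1/3 --
    FD 13: (-109,-10) -> (-122,-10) [heading=180, draw]
    FD 3: (-122,-10) -> (-125,-10) [heading=180, draw]
    PD: pen down
    -- iteration 2/3 --
    FD 13: (-125,-10) -> (-138,-10) [heading=180, draw]
    FD 3: (-138,-10) -> (-141,-10) [heading=180, draw]
    PD: pen down
    -- iteration 3/3 --
    FD 13: (-141,-10) -> (-154,-10) [heading=180, draw]
    FD 3: (-154,-10) -> (-157,-10) [heading=180, draw]
    PD: pen down
  ]
  -- iteration 4/4 --
  FD 4: (-157,-10) -> (-161,-10) [heading=180, draw]
  REPEAT 3 [
    -- iteration 1/3 --
    FD 13: (-161,-10) -> (-174,-10) [heading=180, draw]
    FD 3: (-174,-10) -> (-177,-10) [heading=180, draw]
    PD: pen down
    -- iteration 2/3 --
    FD 13: (-177,-10) -> (-190,-10) [heading=180, draw]
    FD 3: (-190,-10) -> (-193,-10) [heading=180, draw]
    PD: pen down
    -- iteration 3/3 --
    FD 13: (-193,-10) -> (-206,-10) [heading=180, draw]
    FD 3: (-206,-10) -> (-209,-10) [heading=180, draw]
    PD: pen down
  ]
]
LT 225: heading 180 -> 45
Final: pos=(-209,-10), heading=45, 28 segment(s) drawn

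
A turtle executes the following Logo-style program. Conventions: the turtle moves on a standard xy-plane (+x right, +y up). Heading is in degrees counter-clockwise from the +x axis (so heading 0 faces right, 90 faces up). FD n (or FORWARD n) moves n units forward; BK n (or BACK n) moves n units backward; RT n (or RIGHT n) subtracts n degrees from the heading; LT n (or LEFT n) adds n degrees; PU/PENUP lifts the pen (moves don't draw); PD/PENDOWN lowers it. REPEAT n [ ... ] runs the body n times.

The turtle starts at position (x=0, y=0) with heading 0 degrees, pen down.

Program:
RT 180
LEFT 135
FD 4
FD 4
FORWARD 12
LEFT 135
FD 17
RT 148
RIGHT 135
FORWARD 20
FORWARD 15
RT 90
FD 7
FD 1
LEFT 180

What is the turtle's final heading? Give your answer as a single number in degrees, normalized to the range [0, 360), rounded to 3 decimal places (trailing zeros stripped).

Answer: 257

Derivation:
Executing turtle program step by step:
Start: pos=(0,0), heading=0, pen down
RT 180: heading 0 -> 180
LT 135: heading 180 -> 315
FD 4: (0,0) -> (2.828,-2.828) [heading=315, draw]
FD 4: (2.828,-2.828) -> (5.657,-5.657) [heading=315, draw]
FD 12: (5.657,-5.657) -> (14.142,-14.142) [heading=315, draw]
LT 135: heading 315 -> 90
FD 17: (14.142,-14.142) -> (14.142,2.858) [heading=90, draw]
RT 148: heading 90 -> 302
RT 135: heading 302 -> 167
FD 20: (14.142,2.858) -> (-5.345,7.357) [heading=167, draw]
FD 15: (-5.345,7.357) -> (-19.961,10.731) [heading=167, draw]
RT 90: heading 167 -> 77
FD 7: (-19.961,10.731) -> (-18.386,17.552) [heading=77, draw]
FD 1: (-18.386,17.552) -> (-18.161,18.526) [heading=77, draw]
LT 180: heading 77 -> 257
Final: pos=(-18.161,18.526), heading=257, 8 segment(s) drawn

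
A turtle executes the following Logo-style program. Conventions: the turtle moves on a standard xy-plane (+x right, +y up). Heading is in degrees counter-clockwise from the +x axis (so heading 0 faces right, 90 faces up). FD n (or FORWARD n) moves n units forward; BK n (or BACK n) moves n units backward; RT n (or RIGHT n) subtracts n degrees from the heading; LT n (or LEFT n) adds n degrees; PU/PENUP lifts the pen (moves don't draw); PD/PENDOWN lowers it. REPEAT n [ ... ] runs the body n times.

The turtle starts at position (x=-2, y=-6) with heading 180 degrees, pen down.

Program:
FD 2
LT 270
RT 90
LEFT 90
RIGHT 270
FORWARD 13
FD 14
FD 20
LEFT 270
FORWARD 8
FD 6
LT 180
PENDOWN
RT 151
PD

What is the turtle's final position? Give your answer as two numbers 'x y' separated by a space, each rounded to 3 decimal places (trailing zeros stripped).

Executing turtle program step by step:
Start: pos=(-2,-6), heading=180, pen down
FD 2: (-2,-6) -> (-4,-6) [heading=180, draw]
LT 270: heading 180 -> 90
RT 90: heading 90 -> 0
LT 90: heading 0 -> 90
RT 270: heading 90 -> 180
FD 13: (-4,-6) -> (-17,-6) [heading=180, draw]
FD 14: (-17,-6) -> (-31,-6) [heading=180, draw]
FD 20: (-31,-6) -> (-51,-6) [heading=180, draw]
LT 270: heading 180 -> 90
FD 8: (-51,-6) -> (-51,2) [heading=90, draw]
FD 6: (-51,2) -> (-51,8) [heading=90, draw]
LT 180: heading 90 -> 270
PD: pen down
RT 151: heading 270 -> 119
PD: pen down
Final: pos=(-51,8), heading=119, 6 segment(s) drawn

Answer: -51 8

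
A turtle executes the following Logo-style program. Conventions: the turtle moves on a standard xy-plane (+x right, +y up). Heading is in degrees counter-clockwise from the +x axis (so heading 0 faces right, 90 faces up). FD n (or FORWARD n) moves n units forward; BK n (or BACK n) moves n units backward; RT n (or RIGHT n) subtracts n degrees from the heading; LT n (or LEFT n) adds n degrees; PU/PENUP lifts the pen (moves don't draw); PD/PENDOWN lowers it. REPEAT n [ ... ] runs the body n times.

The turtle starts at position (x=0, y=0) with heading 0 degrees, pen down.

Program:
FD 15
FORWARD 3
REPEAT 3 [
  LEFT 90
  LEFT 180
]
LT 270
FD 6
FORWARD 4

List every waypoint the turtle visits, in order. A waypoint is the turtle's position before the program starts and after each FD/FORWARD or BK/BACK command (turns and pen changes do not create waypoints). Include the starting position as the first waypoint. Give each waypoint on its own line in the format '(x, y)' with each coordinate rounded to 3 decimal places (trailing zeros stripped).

Answer: (0, 0)
(15, 0)
(18, 0)
(24, 0)
(28, 0)

Derivation:
Executing turtle program step by step:
Start: pos=(0,0), heading=0, pen down
FD 15: (0,0) -> (15,0) [heading=0, draw]
FD 3: (15,0) -> (18,0) [heading=0, draw]
REPEAT 3 [
  -- iteration 1/3 --
  LT 90: heading 0 -> 90
  LT 180: heading 90 -> 270
  -- iteration 2/3 --
  LT 90: heading 270 -> 0
  LT 180: heading 0 -> 180
  -- iteration 3/3 --
  LT 90: heading 180 -> 270
  LT 180: heading 270 -> 90
]
LT 270: heading 90 -> 0
FD 6: (18,0) -> (24,0) [heading=0, draw]
FD 4: (24,0) -> (28,0) [heading=0, draw]
Final: pos=(28,0), heading=0, 4 segment(s) drawn
Waypoints (5 total):
(0, 0)
(15, 0)
(18, 0)
(24, 0)
(28, 0)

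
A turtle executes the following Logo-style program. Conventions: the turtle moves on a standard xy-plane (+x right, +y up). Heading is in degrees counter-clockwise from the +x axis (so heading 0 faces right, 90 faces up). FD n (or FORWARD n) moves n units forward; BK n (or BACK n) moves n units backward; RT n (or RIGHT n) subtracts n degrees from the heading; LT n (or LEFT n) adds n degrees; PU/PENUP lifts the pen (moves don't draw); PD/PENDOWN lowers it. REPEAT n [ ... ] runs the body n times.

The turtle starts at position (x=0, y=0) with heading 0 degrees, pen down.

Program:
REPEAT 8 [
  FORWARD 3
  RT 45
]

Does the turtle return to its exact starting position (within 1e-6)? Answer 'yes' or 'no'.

Answer: yes

Derivation:
Executing turtle program step by step:
Start: pos=(0,0), heading=0, pen down
REPEAT 8 [
  -- iteration 1/8 --
  FD 3: (0,0) -> (3,0) [heading=0, draw]
  RT 45: heading 0 -> 315
  -- iteration 2/8 --
  FD 3: (3,0) -> (5.121,-2.121) [heading=315, draw]
  RT 45: heading 315 -> 270
  -- iteration 3/8 --
  FD 3: (5.121,-2.121) -> (5.121,-5.121) [heading=270, draw]
  RT 45: heading 270 -> 225
  -- iteration 4/8 --
  FD 3: (5.121,-5.121) -> (3,-7.243) [heading=225, draw]
  RT 45: heading 225 -> 180
  -- iteration 5/8 --
  FD 3: (3,-7.243) -> (0,-7.243) [heading=180, draw]
  RT 45: heading 180 -> 135
  -- iteration 6/8 --
  FD 3: (0,-7.243) -> (-2.121,-5.121) [heading=135, draw]
  RT 45: heading 135 -> 90
  -- iteration 7/8 --
  FD 3: (-2.121,-5.121) -> (-2.121,-2.121) [heading=90, draw]
  RT 45: heading 90 -> 45
  -- iteration 8/8 --
  FD 3: (-2.121,-2.121) -> (0,0) [heading=45, draw]
  RT 45: heading 45 -> 0
]
Final: pos=(0,0), heading=0, 8 segment(s) drawn

Start position: (0, 0)
Final position: (0, 0)
Distance = 0; < 1e-6 -> CLOSED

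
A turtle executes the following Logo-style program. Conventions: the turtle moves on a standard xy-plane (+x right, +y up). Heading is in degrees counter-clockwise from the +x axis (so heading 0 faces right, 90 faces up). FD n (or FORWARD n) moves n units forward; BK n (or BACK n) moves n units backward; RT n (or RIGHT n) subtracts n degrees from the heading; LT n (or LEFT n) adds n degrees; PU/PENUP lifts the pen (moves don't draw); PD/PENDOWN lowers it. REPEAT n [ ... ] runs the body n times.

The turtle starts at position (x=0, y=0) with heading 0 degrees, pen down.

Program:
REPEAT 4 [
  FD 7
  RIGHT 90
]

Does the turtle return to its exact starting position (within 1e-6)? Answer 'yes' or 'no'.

Executing turtle program step by step:
Start: pos=(0,0), heading=0, pen down
REPEAT 4 [
  -- iteration 1/4 --
  FD 7: (0,0) -> (7,0) [heading=0, draw]
  RT 90: heading 0 -> 270
  -- iteration 2/4 --
  FD 7: (7,0) -> (7,-7) [heading=270, draw]
  RT 90: heading 270 -> 180
  -- iteration 3/4 --
  FD 7: (7,-7) -> (0,-7) [heading=180, draw]
  RT 90: heading 180 -> 90
  -- iteration 4/4 --
  FD 7: (0,-7) -> (0,0) [heading=90, draw]
  RT 90: heading 90 -> 0
]
Final: pos=(0,0), heading=0, 4 segment(s) drawn

Start position: (0, 0)
Final position: (0, 0)
Distance = 0; < 1e-6 -> CLOSED

Answer: yes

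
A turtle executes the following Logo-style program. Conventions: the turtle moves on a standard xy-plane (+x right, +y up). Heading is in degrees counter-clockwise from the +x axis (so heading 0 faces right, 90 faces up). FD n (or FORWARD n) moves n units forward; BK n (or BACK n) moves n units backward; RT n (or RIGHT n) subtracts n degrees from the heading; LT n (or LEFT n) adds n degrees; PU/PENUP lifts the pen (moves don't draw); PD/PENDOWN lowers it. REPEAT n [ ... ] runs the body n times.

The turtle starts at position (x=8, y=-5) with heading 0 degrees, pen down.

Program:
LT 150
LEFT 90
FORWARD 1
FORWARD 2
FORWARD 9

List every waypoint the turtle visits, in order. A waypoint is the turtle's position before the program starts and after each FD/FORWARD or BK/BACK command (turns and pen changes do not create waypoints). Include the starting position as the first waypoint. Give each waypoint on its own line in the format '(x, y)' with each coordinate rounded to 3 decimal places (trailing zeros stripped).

Answer: (8, -5)
(7.5, -5.866)
(6.5, -7.598)
(2, -15.392)

Derivation:
Executing turtle program step by step:
Start: pos=(8,-5), heading=0, pen down
LT 150: heading 0 -> 150
LT 90: heading 150 -> 240
FD 1: (8,-5) -> (7.5,-5.866) [heading=240, draw]
FD 2: (7.5,-5.866) -> (6.5,-7.598) [heading=240, draw]
FD 9: (6.5,-7.598) -> (2,-15.392) [heading=240, draw]
Final: pos=(2,-15.392), heading=240, 3 segment(s) drawn
Waypoints (4 total):
(8, -5)
(7.5, -5.866)
(6.5, -7.598)
(2, -15.392)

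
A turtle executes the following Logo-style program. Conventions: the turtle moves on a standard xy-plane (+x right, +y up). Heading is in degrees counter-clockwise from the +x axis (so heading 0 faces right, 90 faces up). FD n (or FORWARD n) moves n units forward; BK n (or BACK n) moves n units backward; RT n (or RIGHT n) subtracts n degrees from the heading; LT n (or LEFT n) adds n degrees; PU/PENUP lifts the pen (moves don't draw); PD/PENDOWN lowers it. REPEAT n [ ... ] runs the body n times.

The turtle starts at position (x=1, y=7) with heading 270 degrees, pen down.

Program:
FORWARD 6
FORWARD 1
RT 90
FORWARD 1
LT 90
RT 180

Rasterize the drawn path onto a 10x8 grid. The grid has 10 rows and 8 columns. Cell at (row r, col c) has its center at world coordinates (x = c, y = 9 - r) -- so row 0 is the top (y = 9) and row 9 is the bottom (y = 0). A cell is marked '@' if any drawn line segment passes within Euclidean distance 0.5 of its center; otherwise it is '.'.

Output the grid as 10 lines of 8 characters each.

Answer: ........
........
.@......
.@......
.@......
.@......
.@......
.@......
.@......
@@......

Derivation:
Segment 0: (1,7) -> (1,1)
Segment 1: (1,1) -> (1,0)
Segment 2: (1,0) -> (-0,0)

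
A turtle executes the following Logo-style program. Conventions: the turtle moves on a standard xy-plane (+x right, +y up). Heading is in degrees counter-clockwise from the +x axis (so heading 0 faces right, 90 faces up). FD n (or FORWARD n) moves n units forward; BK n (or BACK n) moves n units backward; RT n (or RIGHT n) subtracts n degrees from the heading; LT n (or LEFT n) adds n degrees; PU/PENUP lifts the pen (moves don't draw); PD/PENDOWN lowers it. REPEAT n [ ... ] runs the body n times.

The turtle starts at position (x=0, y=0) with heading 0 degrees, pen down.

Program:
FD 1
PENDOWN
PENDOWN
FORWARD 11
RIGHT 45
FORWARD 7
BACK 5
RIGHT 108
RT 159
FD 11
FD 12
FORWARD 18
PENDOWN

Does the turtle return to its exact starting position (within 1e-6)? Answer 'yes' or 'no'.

Executing turtle program step by step:
Start: pos=(0,0), heading=0, pen down
FD 1: (0,0) -> (1,0) [heading=0, draw]
PD: pen down
PD: pen down
FD 11: (1,0) -> (12,0) [heading=0, draw]
RT 45: heading 0 -> 315
FD 7: (12,0) -> (16.95,-4.95) [heading=315, draw]
BK 5: (16.95,-4.95) -> (13.414,-1.414) [heading=315, draw]
RT 108: heading 315 -> 207
RT 159: heading 207 -> 48
FD 11: (13.414,-1.414) -> (20.775,6.76) [heading=48, draw]
FD 12: (20.775,6.76) -> (28.804,15.678) [heading=48, draw]
FD 18: (28.804,15.678) -> (40.849,29.055) [heading=48, draw]
PD: pen down
Final: pos=(40.849,29.055), heading=48, 7 segment(s) drawn

Start position: (0, 0)
Final position: (40.849, 29.055)
Distance = 50.128; >= 1e-6 -> NOT closed

Answer: no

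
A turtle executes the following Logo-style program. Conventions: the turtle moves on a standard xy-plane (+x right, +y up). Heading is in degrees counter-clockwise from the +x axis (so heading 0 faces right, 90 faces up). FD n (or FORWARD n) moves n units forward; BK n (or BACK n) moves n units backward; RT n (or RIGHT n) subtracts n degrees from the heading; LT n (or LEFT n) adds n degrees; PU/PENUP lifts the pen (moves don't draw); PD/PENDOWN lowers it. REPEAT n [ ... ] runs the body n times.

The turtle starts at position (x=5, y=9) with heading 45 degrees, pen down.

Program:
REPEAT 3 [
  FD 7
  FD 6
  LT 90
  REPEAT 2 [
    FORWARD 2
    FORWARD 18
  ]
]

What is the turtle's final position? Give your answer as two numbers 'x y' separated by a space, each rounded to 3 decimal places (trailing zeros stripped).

Answer: -32.477 -10.092

Derivation:
Executing turtle program step by step:
Start: pos=(5,9), heading=45, pen down
REPEAT 3 [
  -- iteration 1/3 --
  FD 7: (5,9) -> (9.95,13.95) [heading=45, draw]
  FD 6: (9.95,13.95) -> (14.192,18.192) [heading=45, draw]
  LT 90: heading 45 -> 135
  REPEAT 2 [
    -- iteration 1/2 --
    FD 2: (14.192,18.192) -> (12.778,19.607) [heading=135, draw]
    FD 18: (12.778,19.607) -> (0.05,32.335) [heading=135, draw]
    -- iteration 2/2 --
    FD 2: (0.05,32.335) -> (-1.364,33.749) [heading=135, draw]
    FD 18: (-1.364,33.749) -> (-14.092,46.477) [heading=135, draw]
  ]
  -- iteration 2/3 --
  FD 7: (-14.092,46.477) -> (-19.042,51.426) [heading=135, draw]
  FD 6: (-19.042,51.426) -> (-23.284,55.669) [heading=135, draw]
  LT 90: heading 135 -> 225
  REPEAT 2 [
    -- iteration 1/2 --
    FD 2: (-23.284,55.669) -> (-24.698,54.255) [heading=225, draw]
    FD 18: (-24.698,54.255) -> (-37.426,41.527) [heading=225, draw]
    -- iteration 2/2 --
    FD 2: (-37.426,41.527) -> (-38.841,40.113) [heading=225, draw]
    FD 18: (-38.841,40.113) -> (-51.569,27.385) [heading=225, draw]
  ]
  -- iteration 3/3 --
  FD 7: (-51.569,27.385) -> (-56.518,22.435) [heading=225, draw]
  FD 6: (-56.518,22.435) -> (-60.761,18.192) [heading=225, draw]
  LT 90: heading 225 -> 315
  REPEAT 2 [
    -- iteration 1/2 --
    FD 2: (-60.761,18.192) -> (-59.347,16.778) [heading=315, draw]
    FD 18: (-59.347,16.778) -> (-46.619,4.05) [heading=315, draw]
    -- iteration 2/2 --
    FD 2: (-46.619,4.05) -> (-45.205,2.636) [heading=315, draw]
    FD 18: (-45.205,2.636) -> (-32.477,-10.092) [heading=315, draw]
  ]
]
Final: pos=(-32.477,-10.092), heading=315, 18 segment(s) drawn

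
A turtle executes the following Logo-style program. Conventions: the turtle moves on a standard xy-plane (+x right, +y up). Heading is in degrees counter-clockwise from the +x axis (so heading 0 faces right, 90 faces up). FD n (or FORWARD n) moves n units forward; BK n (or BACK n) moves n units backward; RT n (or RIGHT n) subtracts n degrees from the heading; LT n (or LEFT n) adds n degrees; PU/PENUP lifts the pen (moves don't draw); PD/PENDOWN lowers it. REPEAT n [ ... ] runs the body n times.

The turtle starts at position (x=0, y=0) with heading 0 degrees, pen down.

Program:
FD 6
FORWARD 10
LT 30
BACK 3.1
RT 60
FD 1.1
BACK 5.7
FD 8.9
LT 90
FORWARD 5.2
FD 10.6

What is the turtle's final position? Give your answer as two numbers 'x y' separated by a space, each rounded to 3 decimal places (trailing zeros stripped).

Executing turtle program step by step:
Start: pos=(0,0), heading=0, pen down
FD 6: (0,0) -> (6,0) [heading=0, draw]
FD 10: (6,0) -> (16,0) [heading=0, draw]
LT 30: heading 0 -> 30
BK 3.1: (16,0) -> (13.315,-1.55) [heading=30, draw]
RT 60: heading 30 -> 330
FD 1.1: (13.315,-1.55) -> (14.268,-2.1) [heading=330, draw]
BK 5.7: (14.268,-2.1) -> (9.332,0.75) [heading=330, draw]
FD 8.9: (9.332,0.75) -> (17.039,-3.7) [heading=330, draw]
LT 90: heading 330 -> 60
FD 5.2: (17.039,-3.7) -> (19.639,0.803) [heading=60, draw]
FD 10.6: (19.639,0.803) -> (24.939,9.983) [heading=60, draw]
Final: pos=(24.939,9.983), heading=60, 8 segment(s) drawn

Answer: 24.939 9.983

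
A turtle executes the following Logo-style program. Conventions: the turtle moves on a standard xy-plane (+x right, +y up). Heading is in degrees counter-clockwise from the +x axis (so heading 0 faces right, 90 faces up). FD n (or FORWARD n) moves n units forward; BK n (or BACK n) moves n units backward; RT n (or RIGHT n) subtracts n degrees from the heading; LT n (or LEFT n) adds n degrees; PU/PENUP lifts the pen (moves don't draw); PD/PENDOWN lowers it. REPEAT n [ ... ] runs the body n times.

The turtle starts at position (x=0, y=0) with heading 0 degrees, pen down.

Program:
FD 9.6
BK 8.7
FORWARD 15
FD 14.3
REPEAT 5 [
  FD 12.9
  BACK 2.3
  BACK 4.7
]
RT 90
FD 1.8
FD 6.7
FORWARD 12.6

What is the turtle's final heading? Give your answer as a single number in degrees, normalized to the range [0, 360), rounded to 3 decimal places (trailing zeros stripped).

Answer: 270

Derivation:
Executing turtle program step by step:
Start: pos=(0,0), heading=0, pen down
FD 9.6: (0,0) -> (9.6,0) [heading=0, draw]
BK 8.7: (9.6,0) -> (0.9,0) [heading=0, draw]
FD 15: (0.9,0) -> (15.9,0) [heading=0, draw]
FD 14.3: (15.9,0) -> (30.2,0) [heading=0, draw]
REPEAT 5 [
  -- iteration 1/5 --
  FD 12.9: (30.2,0) -> (43.1,0) [heading=0, draw]
  BK 2.3: (43.1,0) -> (40.8,0) [heading=0, draw]
  BK 4.7: (40.8,0) -> (36.1,0) [heading=0, draw]
  -- iteration 2/5 --
  FD 12.9: (36.1,0) -> (49,0) [heading=0, draw]
  BK 2.3: (49,0) -> (46.7,0) [heading=0, draw]
  BK 4.7: (46.7,0) -> (42,0) [heading=0, draw]
  -- iteration 3/5 --
  FD 12.9: (42,0) -> (54.9,0) [heading=0, draw]
  BK 2.3: (54.9,0) -> (52.6,0) [heading=0, draw]
  BK 4.7: (52.6,0) -> (47.9,0) [heading=0, draw]
  -- iteration 4/5 --
  FD 12.9: (47.9,0) -> (60.8,0) [heading=0, draw]
  BK 2.3: (60.8,0) -> (58.5,0) [heading=0, draw]
  BK 4.7: (58.5,0) -> (53.8,0) [heading=0, draw]
  -- iteration 5/5 --
  FD 12.9: (53.8,0) -> (66.7,0) [heading=0, draw]
  BK 2.3: (66.7,0) -> (64.4,0) [heading=0, draw]
  BK 4.7: (64.4,0) -> (59.7,0) [heading=0, draw]
]
RT 90: heading 0 -> 270
FD 1.8: (59.7,0) -> (59.7,-1.8) [heading=270, draw]
FD 6.7: (59.7,-1.8) -> (59.7,-8.5) [heading=270, draw]
FD 12.6: (59.7,-8.5) -> (59.7,-21.1) [heading=270, draw]
Final: pos=(59.7,-21.1), heading=270, 22 segment(s) drawn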